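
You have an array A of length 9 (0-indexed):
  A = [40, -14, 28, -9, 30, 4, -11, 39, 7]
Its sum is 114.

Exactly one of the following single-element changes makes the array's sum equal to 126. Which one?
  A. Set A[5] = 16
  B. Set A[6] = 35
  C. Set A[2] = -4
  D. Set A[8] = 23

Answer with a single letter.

Answer: A

Derivation:
Option A: A[5] 4->16, delta=12, new_sum=114+(12)=126 <-- matches target
Option B: A[6] -11->35, delta=46, new_sum=114+(46)=160
Option C: A[2] 28->-4, delta=-32, new_sum=114+(-32)=82
Option D: A[8] 7->23, delta=16, new_sum=114+(16)=130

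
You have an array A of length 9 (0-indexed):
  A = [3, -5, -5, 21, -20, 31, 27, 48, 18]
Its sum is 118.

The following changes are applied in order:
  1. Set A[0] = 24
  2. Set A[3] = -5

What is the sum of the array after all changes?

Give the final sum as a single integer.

Initial sum: 118
Change 1: A[0] 3 -> 24, delta = 21, sum = 139
Change 2: A[3] 21 -> -5, delta = -26, sum = 113

Answer: 113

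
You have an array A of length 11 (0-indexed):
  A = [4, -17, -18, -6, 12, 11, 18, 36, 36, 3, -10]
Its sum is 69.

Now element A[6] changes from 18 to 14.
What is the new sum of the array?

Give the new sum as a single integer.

Answer: 65

Derivation:
Old value at index 6: 18
New value at index 6: 14
Delta = 14 - 18 = -4
New sum = old_sum + delta = 69 + (-4) = 65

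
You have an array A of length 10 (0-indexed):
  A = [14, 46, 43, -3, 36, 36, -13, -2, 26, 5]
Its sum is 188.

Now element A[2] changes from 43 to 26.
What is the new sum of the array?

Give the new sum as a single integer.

Answer: 171

Derivation:
Old value at index 2: 43
New value at index 2: 26
Delta = 26 - 43 = -17
New sum = old_sum + delta = 188 + (-17) = 171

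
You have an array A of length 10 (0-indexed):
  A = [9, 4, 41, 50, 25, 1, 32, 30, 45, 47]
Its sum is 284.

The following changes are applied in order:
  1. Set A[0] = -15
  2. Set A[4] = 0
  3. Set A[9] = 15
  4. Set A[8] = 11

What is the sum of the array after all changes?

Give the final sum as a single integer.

Answer: 169

Derivation:
Initial sum: 284
Change 1: A[0] 9 -> -15, delta = -24, sum = 260
Change 2: A[4] 25 -> 0, delta = -25, sum = 235
Change 3: A[9] 47 -> 15, delta = -32, sum = 203
Change 4: A[8] 45 -> 11, delta = -34, sum = 169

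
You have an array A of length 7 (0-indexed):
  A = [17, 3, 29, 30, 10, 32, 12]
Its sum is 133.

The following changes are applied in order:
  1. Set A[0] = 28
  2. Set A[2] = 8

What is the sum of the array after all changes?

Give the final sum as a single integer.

Initial sum: 133
Change 1: A[0] 17 -> 28, delta = 11, sum = 144
Change 2: A[2] 29 -> 8, delta = -21, sum = 123

Answer: 123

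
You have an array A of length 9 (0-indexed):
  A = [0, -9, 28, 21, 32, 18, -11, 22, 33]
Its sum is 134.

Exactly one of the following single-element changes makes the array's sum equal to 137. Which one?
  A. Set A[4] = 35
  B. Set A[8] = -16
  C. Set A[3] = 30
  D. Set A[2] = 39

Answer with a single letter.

Answer: A

Derivation:
Option A: A[4] 32->35, delta=3, new_sum=134+(3)=137 <-- matches target
Option B: A[8] 33->-16, delta=-49, new_sum=134+(-49)=85
Option C: A[3] 21->30, delta=9, new_sum=134+(9)=143
Option D: A[2] 28->39, delta=11, new_sum=134+(11)=145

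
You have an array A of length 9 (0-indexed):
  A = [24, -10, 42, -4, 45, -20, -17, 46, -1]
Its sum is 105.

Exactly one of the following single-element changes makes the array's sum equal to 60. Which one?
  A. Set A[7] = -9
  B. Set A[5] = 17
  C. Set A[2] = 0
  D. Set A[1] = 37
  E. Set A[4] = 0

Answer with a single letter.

Option A: A[7] 46->-9, delta=-55, new_sum=105+(-55)=50
Option B: A[5] -20->17, delta=37, new_sum=105+(37)=142
Option C: A[2] 42->0, delta=-42, new_sum=105+(-42)=63
Option D: A[1] -10->37, delta=47, new_sum=105+(47)=152
Option E: A[4] 45->0, delta=-45, new_sum=105+(-45)=60 <-- matches target

Answer: E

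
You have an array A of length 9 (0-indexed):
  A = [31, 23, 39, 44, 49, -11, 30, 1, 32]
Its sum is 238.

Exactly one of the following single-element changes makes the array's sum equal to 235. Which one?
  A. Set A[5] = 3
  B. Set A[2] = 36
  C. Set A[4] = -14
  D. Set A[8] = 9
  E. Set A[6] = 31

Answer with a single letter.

Option A: A[5] -11->3, delta=14, new_sum=238+(14)=252
Option B: A[2] 39->36, delta=-3, new_sum=238+(-3)=235 <-- matches target
Option C: A[4] 49->-14, delta=-63, new_sum=238+(-63)=175
Option D: A[8] 32->9, delta=-23, new_sum=238+(-23)=215
Option E: A[6] 30->31, delta=1, new_sum=238+(1)=239

Answer: B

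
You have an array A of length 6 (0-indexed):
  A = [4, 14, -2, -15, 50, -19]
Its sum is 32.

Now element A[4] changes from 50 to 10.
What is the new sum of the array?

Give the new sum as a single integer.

Old value at index 4: 50
New value at index 4: 10
Delta = 10 - 50 = -40
New sum = old_sum + delta = 32 + (-40) = -8

Answer: -8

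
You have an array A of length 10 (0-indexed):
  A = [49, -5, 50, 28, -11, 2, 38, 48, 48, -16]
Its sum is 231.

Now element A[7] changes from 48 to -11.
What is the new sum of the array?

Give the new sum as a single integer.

Answer: 172

Derivation:
Old value at index 7: 48
New value at index 7: -11
Delta = -11 - 48 = -59
New sum = old_sum + delta = 231 + (-59) = 172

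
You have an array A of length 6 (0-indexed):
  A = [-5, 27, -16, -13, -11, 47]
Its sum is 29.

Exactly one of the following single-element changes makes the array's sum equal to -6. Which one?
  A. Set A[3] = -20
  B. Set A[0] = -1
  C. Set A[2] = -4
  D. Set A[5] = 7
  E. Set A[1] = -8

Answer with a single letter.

Answer: E

Derivation:
Option A: A[3] -13->-20, delta=-7, new_sum=29+(-7)=22
Option B: A[0] -5->-1, delta=4, new_sum=29+(4)=33
Option C: A[2] -16->-4, delta=12, new_sum=29+(12)=41
Option D: A[5] 47->7, delta=-40, new_sum=29+(-40)=-11
Option E: A[1] 27->-8, delta=-35, new_sum=29+(-35)=-6 <-- matches target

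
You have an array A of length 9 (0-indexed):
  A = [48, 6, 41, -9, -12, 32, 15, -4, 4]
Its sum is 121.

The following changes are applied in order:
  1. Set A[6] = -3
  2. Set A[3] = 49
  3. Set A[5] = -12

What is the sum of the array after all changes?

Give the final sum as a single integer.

Initial sum: 121
Change 1: A[6] 15 -> -3, delta = -18, sum = 103
Change 2: A[3] -9 -> 49, delta = 58, sum = 161
Change 3: A[5] 32 -> -12, delta = -44, sum = 117

Answer: 117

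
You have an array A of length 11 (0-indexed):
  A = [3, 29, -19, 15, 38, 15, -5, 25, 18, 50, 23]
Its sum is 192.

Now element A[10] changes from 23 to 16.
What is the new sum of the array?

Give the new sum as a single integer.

Answer: 185

Derivation:
Old value at index 10: 23
New value at index 10: 16
Delta = 16 - 23 = -7
New sum = old_sum + delta = 192 + (-7) = 185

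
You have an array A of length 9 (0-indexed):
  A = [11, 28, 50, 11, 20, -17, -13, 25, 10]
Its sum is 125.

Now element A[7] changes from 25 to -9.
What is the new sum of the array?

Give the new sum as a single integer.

Old value at index 7: 25
New value at index 7: -9
Delta = -9 - 25 = -34
New sum = old_sum + delta = 125 + (-34) = 91

Answer: 91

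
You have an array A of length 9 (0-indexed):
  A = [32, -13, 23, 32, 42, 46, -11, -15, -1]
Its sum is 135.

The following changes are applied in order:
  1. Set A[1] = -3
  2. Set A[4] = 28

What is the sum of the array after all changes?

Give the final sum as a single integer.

Answer: 131

Derivation:
Initial sum: 135
Change 1: A[1] -13 -> -3, delta = 10, sum = 145
Change 2: A[4] 42 -> 28, delta = -14, sum = 131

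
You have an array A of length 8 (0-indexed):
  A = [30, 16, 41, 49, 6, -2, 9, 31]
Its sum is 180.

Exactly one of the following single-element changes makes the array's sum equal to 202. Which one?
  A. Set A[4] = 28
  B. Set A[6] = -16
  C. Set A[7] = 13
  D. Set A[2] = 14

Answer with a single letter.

Answer: A

Derivation:
Option A: A[4] 6->28, delta=22, new_sum=180+(22)=202 <-- matches target
Option B: A[6] 9->-16, delta=-25, new_sum=180+(-25)=155
Option C: A[7] 31->13, delta=-18, new_sum=180+(-18)=162
Option D: A[2] 41->14, delta=-27, new_sum=180+(-27)=153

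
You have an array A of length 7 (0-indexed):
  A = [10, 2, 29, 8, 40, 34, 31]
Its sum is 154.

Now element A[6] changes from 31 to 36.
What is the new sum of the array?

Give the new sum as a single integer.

Answer: 159

Derivation:
Old value at index 6: 31
New value at index 6: 36
Delta = 36 - 31 = 5
New sum = old_sum + delta = 154 + (5) = 159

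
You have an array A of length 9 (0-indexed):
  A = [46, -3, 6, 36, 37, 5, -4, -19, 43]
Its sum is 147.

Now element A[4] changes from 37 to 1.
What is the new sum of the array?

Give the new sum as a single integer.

Answer: 111

Derivation:
Old value at index 4: 37
New value at index 4: 1
Delta = 1 - 37 = -36
New sum = old_sum + delta = 147 + (-36) = 111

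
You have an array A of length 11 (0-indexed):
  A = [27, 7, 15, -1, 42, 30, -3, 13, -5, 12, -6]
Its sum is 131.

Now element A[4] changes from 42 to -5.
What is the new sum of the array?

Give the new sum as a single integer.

Old value at index 4: 42
New value at index 4: -5
Delta = -5 - 42 = -47
New sum = old_sum + delta = 131 + (-47) = 84

Answer: 84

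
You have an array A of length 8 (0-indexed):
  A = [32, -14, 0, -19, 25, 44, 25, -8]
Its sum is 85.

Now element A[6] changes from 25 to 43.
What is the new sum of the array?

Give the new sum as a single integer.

Old value at index 6: 25
New value at index 6: 43
Delta = 43 - 25 = 18
New sum = old_sum + delta = 85 + (18) = 103

Answer: 103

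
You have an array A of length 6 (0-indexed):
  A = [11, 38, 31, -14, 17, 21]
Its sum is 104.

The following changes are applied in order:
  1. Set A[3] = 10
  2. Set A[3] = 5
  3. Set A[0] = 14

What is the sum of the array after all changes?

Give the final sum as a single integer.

Answer: 126

Derivation:
Initial sum: 104
Change 1: A[3] -14 -> 10, delta = 24, sum = 128
Change 2: A[3] 10 -> 5, delta = -5, sum = 123
Change 3: A[0] 11 -> 14, delta = 3, sum = 126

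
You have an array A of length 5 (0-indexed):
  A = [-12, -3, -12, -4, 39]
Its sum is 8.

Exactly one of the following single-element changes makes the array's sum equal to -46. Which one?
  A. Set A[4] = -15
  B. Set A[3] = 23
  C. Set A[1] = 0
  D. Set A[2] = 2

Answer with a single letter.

Answer: A

Derivation:
Option A: A[4] 39->-15, delta=-54, new_sum=8+(-54)=-46 <-- matches target
Option B: A[3] -4->23, delta=27, new_sum=8+(27)=35
Option C: A[1] -3->0, delta=3, new_sum=8+(3)=11
Option D: A[2] -12->2, delta=14, new_sum=8+(14)=22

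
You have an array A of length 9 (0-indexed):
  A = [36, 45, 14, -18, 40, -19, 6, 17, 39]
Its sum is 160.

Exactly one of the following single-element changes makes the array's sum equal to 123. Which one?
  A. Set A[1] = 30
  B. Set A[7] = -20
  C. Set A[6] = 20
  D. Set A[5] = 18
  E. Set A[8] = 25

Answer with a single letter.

Answer: B

Derivation:
Option A: A[1] 45->30, delta=-15, new_sum=160+(-15)=145
Option B: A[7] 17->-20, delta=-37, new_sum=160+(-37)=123 <-- matches target
Option C: A[6] 6->20, delta=14, new_sum=160+(14)=174
Option D: A[5] -19->18, delta=37, new_sum=160+(37)=197
Option E: A[8] 39->25, delta=-14, new_sum=160+(-14)=146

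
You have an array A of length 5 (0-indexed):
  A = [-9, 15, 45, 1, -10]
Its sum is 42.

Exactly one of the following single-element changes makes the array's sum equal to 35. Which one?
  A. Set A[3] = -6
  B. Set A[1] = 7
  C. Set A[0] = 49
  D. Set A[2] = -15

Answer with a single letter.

Option A: A[3] 1->-6, delta=-7, new_sum=42+(-7)=35 <-- matches target
Option B: A[1] 15->7, delta=-8, new_sum=42+(-8)=34
Option C: A[0] -9->49, delta=58, new_sum=42+(58)=100
Option D: A[2] 45->-15, delta=-60, new_sum=42+(-60)=-18

Answer: A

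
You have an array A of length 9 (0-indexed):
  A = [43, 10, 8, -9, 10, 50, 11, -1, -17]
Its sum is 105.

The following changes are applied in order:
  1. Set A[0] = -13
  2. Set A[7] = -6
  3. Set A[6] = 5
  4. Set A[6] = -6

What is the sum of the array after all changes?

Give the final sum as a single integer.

Answer: 27

Derivation:
Initial sum: 105
Change 1: A[0] 43 -> -13, delta = -56, sum = 49
Change 2: A[7] -1 -> -6, delta = -5, sum = 44
Change 3: A[6] 11 -> 5, delta = -6, sum = 38
Change 4: A[6] 5 -> -6, delta = -11, sum = 27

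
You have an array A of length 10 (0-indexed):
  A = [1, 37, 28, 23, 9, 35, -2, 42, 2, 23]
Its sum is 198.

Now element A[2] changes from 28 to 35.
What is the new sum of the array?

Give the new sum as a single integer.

Old value at index 2: 28
New value at index 2: 35
Delta = 35 - 28 = 7
New sum = old_sum + delta = 198 + (7) = 205

Answer: 205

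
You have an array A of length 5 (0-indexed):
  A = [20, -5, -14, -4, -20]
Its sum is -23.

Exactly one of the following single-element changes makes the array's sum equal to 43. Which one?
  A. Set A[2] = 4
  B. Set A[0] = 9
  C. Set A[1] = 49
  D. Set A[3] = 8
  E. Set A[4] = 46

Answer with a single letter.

Answer: E

Derivation:
Option A: A[2] -14->4, delta=18, new_sum=-23+(18)=-5
Option B: A[0] 20->9, delta=-11, new_sum=-23+(-11)=-34
Option C: A[1] -5->49, delta=54, new_sum=-23+(54)=31
Option D: A[3] -4->8, delta=12, new_sum=-23+(12)=-11
Option E: A[4] -20->46, delta=66, new_sum=-23+(66)=43 <-- matches target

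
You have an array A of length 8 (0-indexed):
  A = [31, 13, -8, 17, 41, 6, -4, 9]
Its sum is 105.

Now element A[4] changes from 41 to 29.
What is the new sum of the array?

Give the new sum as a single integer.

Old value at index 4: 41
New value at index 4: 29
Delta = 29 - 41 = -12
New sum = old_sum + delta = 105 + (-12) = 93

Answer: 93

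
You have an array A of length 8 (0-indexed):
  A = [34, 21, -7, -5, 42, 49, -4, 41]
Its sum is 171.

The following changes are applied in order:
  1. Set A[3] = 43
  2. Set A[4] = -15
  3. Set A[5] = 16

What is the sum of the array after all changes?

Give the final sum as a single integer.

Initial sum: 171
Change 1: A[3] -5 -> 43, delta = 48, sum = 219
Change 2: A[4] 42 -> -15, delta = -57, sum = 162
Change 3: A[5] 49 -> 16, delta = -33, sum = 129

Answer: 129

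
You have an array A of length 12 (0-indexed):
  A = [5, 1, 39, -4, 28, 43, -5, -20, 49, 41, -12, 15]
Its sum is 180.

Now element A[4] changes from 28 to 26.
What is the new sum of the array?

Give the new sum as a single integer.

Answer: 178

Derivation:
Old value at index 4: 28
New value at index 4: 26
Delta = 26 - 28 = -2
New sum = old_sum + delta = 180 + (-2) = 178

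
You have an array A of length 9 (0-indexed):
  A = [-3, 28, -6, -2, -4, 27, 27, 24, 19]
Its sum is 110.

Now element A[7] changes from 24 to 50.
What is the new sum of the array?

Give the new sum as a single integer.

Answer: 136

Derivation:
Old value at index 7: 24
New value at index 7: 50
Delta = 50 - 24 = 26
New sum = old_sum + delta = 110 + (26) = 136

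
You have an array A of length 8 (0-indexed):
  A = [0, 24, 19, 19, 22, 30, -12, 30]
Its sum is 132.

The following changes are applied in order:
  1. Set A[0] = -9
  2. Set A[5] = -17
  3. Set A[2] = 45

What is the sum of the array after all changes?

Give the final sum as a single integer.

Answer: 102

Derivation:
Initial sum: 132
Change 1: A[0] 0 -> -9, delta = -9, sum = 123
Change 2: A[5] 30 -> -17, delta = -47, sum = 76
Change 3: A[2] 19 -> 45, delta = 26, sum = 102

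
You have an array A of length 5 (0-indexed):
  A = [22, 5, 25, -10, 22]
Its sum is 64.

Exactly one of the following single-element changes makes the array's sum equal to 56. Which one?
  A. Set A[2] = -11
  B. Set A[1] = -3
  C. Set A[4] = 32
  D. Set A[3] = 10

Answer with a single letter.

Option A: A[2] 25->-11, delta=-36, new_sum=64+(-36)=28
Option B: A[1] 5->-3, delta=-8, new_sum=64+(-8)=56 <-- matches target
Option C: A[4] 22->32, delta=10, new_sum=64+(10)=74
Option D: A[3] -10->10, delta=20, new_sum=64+(20)=84

Answer: B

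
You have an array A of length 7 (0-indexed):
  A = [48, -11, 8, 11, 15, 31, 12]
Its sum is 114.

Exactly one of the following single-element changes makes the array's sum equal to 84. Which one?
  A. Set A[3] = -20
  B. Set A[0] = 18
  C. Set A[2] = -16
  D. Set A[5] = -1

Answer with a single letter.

Answer: B

Derivation:
Option A: A[3] 11->-20, delta=-31, new_sum=114+(-31)=83
Option B: A[0] 48->18, delta=-30, new_sum=114+(-30)=84 <-- matches target
Option C: A[2] 8->-16, delta=-24, new_sum=114+(-24)=90
Option D: A[5] 31->-1, delta=-32, new_sum=114+(-32)=82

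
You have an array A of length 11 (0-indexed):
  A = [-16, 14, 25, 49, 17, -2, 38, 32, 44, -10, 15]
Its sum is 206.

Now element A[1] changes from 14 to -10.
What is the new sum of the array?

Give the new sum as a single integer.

Answer: 182

Derivation:
Old value at index 1: 14
New value at index 1: -10
Delta = -10 - 14 = -24
New sum = old_sum + delta = 206 + (-24) = 182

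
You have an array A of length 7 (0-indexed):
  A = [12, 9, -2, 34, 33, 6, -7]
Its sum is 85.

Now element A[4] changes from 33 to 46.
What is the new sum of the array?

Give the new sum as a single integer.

Old value at index 4: 33
New value at index 4: 46
Delta = 46 - 33 = 13
New sum = old_sum + delta = 85 + (13) = 98

Answer: 98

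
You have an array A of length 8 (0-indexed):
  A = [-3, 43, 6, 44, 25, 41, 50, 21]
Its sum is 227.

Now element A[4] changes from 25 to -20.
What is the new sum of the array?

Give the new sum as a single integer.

Answer: 182

Derivation:
Old value at index 4: 25
New value at index 4: -20
Delta = -20 - 25 = -45
New sum = old_sum + delta = 227 + (-45) = 182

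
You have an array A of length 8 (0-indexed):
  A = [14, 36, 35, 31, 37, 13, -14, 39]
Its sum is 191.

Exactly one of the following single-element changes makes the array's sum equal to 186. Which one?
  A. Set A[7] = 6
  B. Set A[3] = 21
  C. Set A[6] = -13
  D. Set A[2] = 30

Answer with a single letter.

Option A: A[7] 39->6, delta=-33, new_sum=191+(-33)=158
Option B: A[3] 31->21, delta=-10, new_sum=191+(-10)=181
Option C: A[6] -14->-13, delta=1, new_sum=191+(1)=192
Option D: A[2] 35->30, delta=-5, new_sum=191+(-5)=186 <-- matches target

Answer: D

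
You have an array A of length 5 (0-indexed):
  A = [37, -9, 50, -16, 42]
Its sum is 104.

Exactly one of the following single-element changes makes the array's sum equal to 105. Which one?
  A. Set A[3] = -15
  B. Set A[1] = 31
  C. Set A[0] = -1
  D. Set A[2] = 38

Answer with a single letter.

Answer: A

Derivation:
Option A: A[3] -16->-15, delta=1, new_sum=104+(1)=105 <-- matches target
Option B: A[1] -9->31, delta=40, new_sum=104+(40)=144
Option C: A[0] 37->-1, delta=-38, new_sum=104+(-38)=66
Option D: A[2] 50->38, delta=-12, new_sum=104+(-12)=92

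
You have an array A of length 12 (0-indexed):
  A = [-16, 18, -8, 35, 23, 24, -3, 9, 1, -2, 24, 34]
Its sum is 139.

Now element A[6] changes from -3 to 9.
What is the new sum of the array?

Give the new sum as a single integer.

Answer: 151

Derivation:
Old value at index 6: -3
New value at index 6: 9
Delta = 9 - -3 = 12
New sum = old_sum + delta = 139 + (12) = 151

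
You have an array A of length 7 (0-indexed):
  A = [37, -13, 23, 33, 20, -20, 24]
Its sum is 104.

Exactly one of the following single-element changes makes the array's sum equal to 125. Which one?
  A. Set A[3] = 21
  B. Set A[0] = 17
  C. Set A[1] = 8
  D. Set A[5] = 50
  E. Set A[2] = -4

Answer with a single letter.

Answer: C

Derivation:
Option A: A[3] 33->21, delta=-12, new_sum=104+(-12)=92
Option B: A[0] 37->17, delta=-20, new_sum=104+(-20)=84
Option C: A[1] -13->8, delta=21, new_sum=104+(21)=125 <-- matches target
Option D: A[5] -20->50, delta=70, new_sum=104+(70)=174
Option E: A[2] 23->-4, delta=-27, new_sum=104+(-27)=77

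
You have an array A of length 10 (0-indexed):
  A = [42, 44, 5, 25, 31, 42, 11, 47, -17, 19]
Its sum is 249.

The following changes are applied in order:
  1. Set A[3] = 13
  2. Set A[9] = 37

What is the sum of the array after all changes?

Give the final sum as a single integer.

Answer: 255

Derivation:
Initial sum: 249
Change 1: A[3] 25 -> 13, delta = -12, sum = 237
Change 2: A[9] 19 -> 37, delta = 18, sum = 255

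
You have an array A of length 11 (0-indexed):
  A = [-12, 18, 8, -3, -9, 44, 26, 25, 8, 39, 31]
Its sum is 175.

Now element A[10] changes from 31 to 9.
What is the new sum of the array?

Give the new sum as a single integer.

Old value at index 10: 31
New value at index 10: 9
Delta = 9 - 31 = -22
New sum = old_sum + delta = 175 + (-22) = 153

Answer: 153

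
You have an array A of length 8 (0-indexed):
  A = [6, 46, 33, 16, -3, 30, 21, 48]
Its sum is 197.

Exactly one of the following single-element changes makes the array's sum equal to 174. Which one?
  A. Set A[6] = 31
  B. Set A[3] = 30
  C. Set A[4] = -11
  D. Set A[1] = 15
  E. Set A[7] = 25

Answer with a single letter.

Option A: A[6] 21->31, delta=10, new_sum=197+(10)=207
Option B: A[3] 16->30, delta=14, new_sum=197+(14)=211
Option C: A[4] -3->-11, delta=-8, new_sum=197+(-8)=189
Option D: A[1] 46->15, delta=-31, new_sum=197+(-31)=166
Option E: A[7] 48->25, delta=-23, new_sum=197+(-23)=174 <-- matches target

Answer: E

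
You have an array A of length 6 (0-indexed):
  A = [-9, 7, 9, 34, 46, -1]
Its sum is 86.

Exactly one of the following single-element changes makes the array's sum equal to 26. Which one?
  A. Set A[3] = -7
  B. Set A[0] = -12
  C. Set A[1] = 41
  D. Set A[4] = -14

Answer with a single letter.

Answer: D

Derivation:
Option A: A[3] 34->-7, delta=-41, new_sum=86+(-41)=45
Option B: A[0] -9->-12, delta=-3, new_sum=86+(-3)=83
Option C: A[1] 7->41, delta=34, new_sum=86+(34)=120
Option D: A[4] 46->-14, delta=-60, new_sum=86+(-60)=26 <-- matches target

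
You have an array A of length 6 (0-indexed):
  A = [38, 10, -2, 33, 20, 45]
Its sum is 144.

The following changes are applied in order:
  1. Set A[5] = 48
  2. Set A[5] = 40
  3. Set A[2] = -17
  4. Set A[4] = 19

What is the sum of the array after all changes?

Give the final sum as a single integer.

Answer: 123

Derivation:
Initial sum: 144
Change 1: A[5] 45 -> 48, delta = 3, sum = 147
Change 2: A[5] 48 -> 40, delta = -8, sum = 139
Change 3: A[2] -2 -> -17, delta = -15, sum = 124
Change 4: A[4] 20 -> 19, delta = -1, sum = 123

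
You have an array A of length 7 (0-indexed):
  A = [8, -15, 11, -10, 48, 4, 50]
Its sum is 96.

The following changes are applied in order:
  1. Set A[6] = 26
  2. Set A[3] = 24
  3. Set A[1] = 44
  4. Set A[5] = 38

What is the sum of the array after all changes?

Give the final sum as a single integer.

Answer: 199

Derivation:
Initial sum: 96
Change 1: A[6] 50 -> 26, delta = -24, sum = 72
Change 2: A[3] -10 -> 24, delta = 34, sum = 106
Change 3: A[1] -15 -> 44, delta = 59, sum = 165
Change 4: A[5] 4 -> 38, delta = 34, sum = 199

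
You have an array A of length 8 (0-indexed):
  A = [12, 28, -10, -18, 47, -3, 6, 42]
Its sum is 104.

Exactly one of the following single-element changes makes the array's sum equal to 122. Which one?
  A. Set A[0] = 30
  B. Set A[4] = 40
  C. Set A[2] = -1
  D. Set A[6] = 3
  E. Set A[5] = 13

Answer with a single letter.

Answer: A

Derivation:
Option A: A[0] 12->30, delta=18, new_sum=104+(18)=122 <-- matches target
Option B: A[4] 47->40, delta=-7, new_sum=104+(-7)=97
Option C: A[2] -10->-1, delta=9, new_sum=104+(9)=113
Option D: A[6] 6->3, delta=-3, new_sum=104+(-3)=101
Option E: A[5] -3->13, delta=16, new_sum=104+(16)=120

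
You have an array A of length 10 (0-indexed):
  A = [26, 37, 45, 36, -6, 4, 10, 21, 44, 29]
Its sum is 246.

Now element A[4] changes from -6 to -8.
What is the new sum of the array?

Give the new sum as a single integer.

Old value at index 4: -6
New value at index 4: -8
Delta = -8 - -6 = -2
New sum = old_sum + delta = 246 + (-2) = 244

Answer: 244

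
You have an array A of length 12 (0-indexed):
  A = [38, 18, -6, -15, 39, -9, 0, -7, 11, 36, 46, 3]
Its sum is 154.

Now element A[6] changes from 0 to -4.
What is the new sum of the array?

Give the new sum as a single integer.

Answer: 150

Derivation:
Old value at index 6: 0
New value at index 6: -4
Delta = -4 - 0 = -4
New sum = old_sum + delta = 154 + (-4) = 150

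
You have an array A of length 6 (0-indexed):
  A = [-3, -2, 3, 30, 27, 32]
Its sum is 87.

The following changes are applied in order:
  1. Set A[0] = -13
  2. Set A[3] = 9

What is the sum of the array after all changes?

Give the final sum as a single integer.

Initial sum: 87
Change 1: A[0] -3 -> -13, delta = -10, sum = 77
Change 2: A[3] 30 -> 9, delta = -21, sum = 56

Answer: 56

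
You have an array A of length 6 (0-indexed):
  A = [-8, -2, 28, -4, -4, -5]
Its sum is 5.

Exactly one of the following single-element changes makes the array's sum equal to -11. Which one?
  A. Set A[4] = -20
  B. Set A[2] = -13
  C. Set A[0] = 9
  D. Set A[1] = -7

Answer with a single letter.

Answer: A

Derivation:
Option A: A[4] -4->-20, delta=-16, new_sum=5+(-16)=-11 <-- matches target
Option B: A[2] 28->-13, delta=-41, new_sum=5+(-41)=-36
Option C: A[0] -8->9, delta=17, new_sum=5+(17)=22
Option D: A[1] -2->-7, delta=-5, new_sum=5+(-5)=0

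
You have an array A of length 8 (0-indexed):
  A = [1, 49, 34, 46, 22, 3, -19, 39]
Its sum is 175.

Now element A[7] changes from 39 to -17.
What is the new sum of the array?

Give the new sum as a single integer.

Answer: 119

Derivation:
Old value at index 7: 39
New value at index 7: -17
Delta = -17 - 39 = -56
New sum = old_sum + delta = 175 + (-56) = 119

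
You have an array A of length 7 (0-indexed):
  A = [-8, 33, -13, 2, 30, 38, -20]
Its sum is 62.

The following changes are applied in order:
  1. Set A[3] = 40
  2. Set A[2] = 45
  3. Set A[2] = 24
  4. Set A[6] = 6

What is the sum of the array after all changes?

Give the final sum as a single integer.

Answer: 163

Derivation:
Initial sum: 62
Change 1: A[3] 2 -> 40, delta = 38, sum = 100
Change 2: A[2] -13 -> 45, delta = 58, sum = 158
Change 3: A[2] 45 -> 24, delta = -21, sum = 137
Change 4: A[6] -20 -> 6, delta = 26, sum = 163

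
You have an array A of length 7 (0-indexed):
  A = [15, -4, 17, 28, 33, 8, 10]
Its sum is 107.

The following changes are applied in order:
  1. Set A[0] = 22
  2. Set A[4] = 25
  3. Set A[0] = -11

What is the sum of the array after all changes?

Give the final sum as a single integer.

Answer: 73

Derivation:
Initial sum: 107
Change 1: A[0] 15 -> 22, delta = 7, sum = 114
Change 2: A[4] 33 -> 25, delta = -8, sum = 106
Change 3: A[0] 22 -> -11, delta = -33, sum = 73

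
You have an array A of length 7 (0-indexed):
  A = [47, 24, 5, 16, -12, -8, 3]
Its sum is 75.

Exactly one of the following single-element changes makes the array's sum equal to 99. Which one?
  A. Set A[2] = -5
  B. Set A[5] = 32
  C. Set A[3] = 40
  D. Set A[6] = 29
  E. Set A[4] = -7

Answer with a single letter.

Answer: C

Derivation:
Option A: A[2] 5->-5, delta=-10, new_sum=75+(-10)=65
Option B: A[5] -8->32, delta=40, new_sum=75+(40)=115
Option C: A[3] 16->40, delta=24, new_sum=75+(24)=99 <-- matches target
Option D: A[6] 3->29, delta=26, new_sum=75+(26)=101
Option E: A[4] -12->-7, delta=5, new_sum=75+(5)=80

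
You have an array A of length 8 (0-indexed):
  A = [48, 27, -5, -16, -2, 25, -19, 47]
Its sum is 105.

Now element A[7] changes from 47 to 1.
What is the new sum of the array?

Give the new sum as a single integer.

Answer: 59

Derivation:
Old value at index 7: 47
New value at index 7: 1
Delta = 1 - 47 = -46
New sum = old_sum + delta = 105 + (-46) = 59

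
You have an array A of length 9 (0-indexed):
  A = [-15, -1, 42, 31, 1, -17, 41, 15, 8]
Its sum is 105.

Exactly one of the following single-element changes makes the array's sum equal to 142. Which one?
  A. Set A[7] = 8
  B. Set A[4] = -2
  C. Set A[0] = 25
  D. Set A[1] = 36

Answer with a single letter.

Option A: A[7] 15->8, delta=-7, new_sum=105+(-7)=98
Option B: A[4] 1->-2, delta=-3, new_sum=105+(-3)=102
Option C: A[0] -15->25, delta=40, new_sum=105+(40)=145
Option D: A[1] -1->36, delta=37, new_sum=105+(37)=142 <-- matches target

Answer: D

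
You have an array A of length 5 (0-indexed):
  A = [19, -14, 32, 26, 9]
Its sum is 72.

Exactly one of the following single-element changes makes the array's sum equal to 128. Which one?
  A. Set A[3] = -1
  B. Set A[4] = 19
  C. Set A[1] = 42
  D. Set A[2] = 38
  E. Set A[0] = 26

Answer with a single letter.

Option A: A[3] 26->-1, delta=-27, new_sum=72+(-27)=45
Option B: A[4] 9->19, delta=10, new_sum=72+(10)=82
Option C: A[1] -14->42, delta=56, new_sum=72+(56)=128 <-- matches target
Option D: A[2] 32->38, delta=6, new_sum=72+(6)=78
Option E: A[0] 19->26, delta=7, new_sum=72+(7)=79

Answer: C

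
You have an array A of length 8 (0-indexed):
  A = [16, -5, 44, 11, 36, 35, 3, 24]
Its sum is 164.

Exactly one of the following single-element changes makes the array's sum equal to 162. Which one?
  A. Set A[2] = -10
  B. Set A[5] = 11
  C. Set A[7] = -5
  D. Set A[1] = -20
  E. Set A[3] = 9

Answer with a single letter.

Answer: E

Derivation:
Option A: A[2] 44->-10, delta=-54, new_sum=164+(-54)=110
Option B: A[5] 35->11, delta=-24, new_sum=164+(-24)=140
Option C: A[7] 24->-5, delta=-29, new_sum=164+(-29)=135
Option D: A[1] -5->-20, delta=-15, new_sum=164+(-15)=149
Option E: A[3] 11->9, delta=-2, new_sum=164+(-2)=162 <-- matches target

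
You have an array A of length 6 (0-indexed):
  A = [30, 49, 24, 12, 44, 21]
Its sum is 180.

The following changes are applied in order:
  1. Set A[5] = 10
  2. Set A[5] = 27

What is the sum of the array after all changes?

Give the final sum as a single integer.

Answer: 186

Derivation:
Initial sum: 180
Change 1: A[5] 21 -> 10, delta = -11, sum = 169
Change 2: A[5] 10 -> 27, delta = 17, sum = 186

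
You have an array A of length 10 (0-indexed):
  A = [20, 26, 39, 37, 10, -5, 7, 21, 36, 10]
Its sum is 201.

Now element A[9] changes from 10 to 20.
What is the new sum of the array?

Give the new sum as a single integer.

Answer: 211

Derivation:
Old value at index 9: 10
New value at index 9: 20
Delta = 20 - 10 = 10
New sum = old_sum + delta = 201 + (10) = 211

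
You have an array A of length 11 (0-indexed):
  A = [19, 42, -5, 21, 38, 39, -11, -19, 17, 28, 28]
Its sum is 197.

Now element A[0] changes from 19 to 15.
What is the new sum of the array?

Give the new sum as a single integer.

Answer: 193

Derivation:
Old value at index 0: 19
New value at index 0: 15
Delta = 15 - 19 = -4
New sum = old_sum + delta = 197 + (-4) = 193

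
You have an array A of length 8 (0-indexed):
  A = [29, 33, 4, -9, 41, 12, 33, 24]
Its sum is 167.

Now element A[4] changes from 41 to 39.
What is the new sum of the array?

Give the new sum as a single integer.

Old value at index 4: 41
New value at index 4: 39
Delta = 39 - 41 = -2
New sum = old_sum + delta = 167 + (-2) = 165

Answer: 165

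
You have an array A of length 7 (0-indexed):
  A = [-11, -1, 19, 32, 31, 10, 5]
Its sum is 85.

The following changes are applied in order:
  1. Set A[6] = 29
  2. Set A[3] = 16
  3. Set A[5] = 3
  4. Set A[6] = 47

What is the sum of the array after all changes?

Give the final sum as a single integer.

Answer: 104

Derivation:
Initial sum: 85
Change 1: A[6] 5 -> 29, delta = 24, sum = 109
Change 2: A[3] 32 -> 16, delta = -16, sum = 93
Change 3: A[5] 10 -> 3, delta = -7, sum = 86
Change 4: A[6] 29 -> 47, delta = 18, sum = 104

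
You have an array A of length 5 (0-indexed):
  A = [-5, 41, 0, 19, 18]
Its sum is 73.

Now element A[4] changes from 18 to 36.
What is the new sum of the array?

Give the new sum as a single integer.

Old value at index 4: 18
New value at index 4: 36
Delta = 36 - 18 = 18
New sum = old_sum + delta = 73 + (18) = 91

Answer: 91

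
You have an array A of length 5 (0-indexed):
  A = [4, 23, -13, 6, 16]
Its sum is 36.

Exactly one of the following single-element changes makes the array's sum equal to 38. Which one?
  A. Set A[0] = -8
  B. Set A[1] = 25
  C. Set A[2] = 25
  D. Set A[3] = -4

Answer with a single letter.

Answer: B

Derivation:
Option A: A[0] 4->-8, delta=-12, new_sum=36+(-12)=24
Option B: A[1] 23->25, delta=2, new_sum=36+(2)=38 <-- matches target
Option C: A[2] -13->25, delta=38, new_sum=36+(38)=74
Option D: A[3] 6->-4, delta=-10, new_sum=36+(-10)=26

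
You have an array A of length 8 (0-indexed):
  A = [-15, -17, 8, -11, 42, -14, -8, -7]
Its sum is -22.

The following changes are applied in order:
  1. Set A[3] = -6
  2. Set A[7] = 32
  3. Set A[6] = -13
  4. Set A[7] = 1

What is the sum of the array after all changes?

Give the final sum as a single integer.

Initial sum: -22
Change 1: A[3] -11 -> -6, delta = 5, sum = -17
Change 2: A[7] -7 -> 32, delta = 39, sum = 22
Change 3: A[6] -8 -> -13, delta = -5, sum = 17
Change 4: A[7] 32 -> 1, delta = -31, sum = -14

Answer: -14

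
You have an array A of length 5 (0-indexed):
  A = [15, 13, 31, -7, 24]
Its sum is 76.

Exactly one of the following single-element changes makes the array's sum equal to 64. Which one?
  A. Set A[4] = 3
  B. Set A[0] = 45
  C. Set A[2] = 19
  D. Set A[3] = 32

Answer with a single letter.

Option A: A[4] 24->3, delta=-21, new_sum=76+(-21)=55
Option B: A[0] 15->45, delta=30, new_sum=76+(30)=106
Option C: A[2] 31->19, delta=-12, new_sum=76+(-12)=64 <-- matches target
Option D: A[3] -7->32, delta=39, new_sum=76+(39)=115

Answer: C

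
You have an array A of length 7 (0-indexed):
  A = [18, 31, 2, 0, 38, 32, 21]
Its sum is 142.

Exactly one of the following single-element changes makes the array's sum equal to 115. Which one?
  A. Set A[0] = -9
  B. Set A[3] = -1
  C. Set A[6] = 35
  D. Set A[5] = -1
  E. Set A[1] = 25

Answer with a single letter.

Answer: A

Derivation:
Option A: A[0] 18->-9, delta=-27, new_sum=142+(-27)=115 <-- matches target
Option B: A[3] 0->-1, delta=-1, new_sum=142+(-1)=141
Option C: A[6] 21->35, delta=14, new_sum=142+(14)=156
Option D: A[5] 32->-1, delta=-33, new_sum=142+(-33)=109
Option E: A[1] 31->25, delta=-6, new_sum=142+(-6)=136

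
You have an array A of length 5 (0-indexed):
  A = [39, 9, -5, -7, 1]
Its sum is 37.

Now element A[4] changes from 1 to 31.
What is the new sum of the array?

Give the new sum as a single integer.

Old value at index 4: 1
New value at index 4: 31
Delta = 31 - 1 = 30
New sum = old_sum + delta = 37 + (30) = 67

Answer: 67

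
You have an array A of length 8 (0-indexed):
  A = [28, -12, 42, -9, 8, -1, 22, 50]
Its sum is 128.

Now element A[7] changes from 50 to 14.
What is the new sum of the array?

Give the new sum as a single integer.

Answer: 92

Derivation:
Old value at index 7: 50
New value at index 7: 14
Delta = 14 - 50 = -36
New sum = old_sum + delta = 128 + (-36) = 92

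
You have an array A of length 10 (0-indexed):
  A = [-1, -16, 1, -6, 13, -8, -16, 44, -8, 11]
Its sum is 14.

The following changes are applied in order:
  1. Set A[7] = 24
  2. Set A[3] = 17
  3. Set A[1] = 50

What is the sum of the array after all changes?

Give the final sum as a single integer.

Answer: 83

Derivation:
Initial sum: 14
Change 1: A[7] 44 -> 24, delta = -20, sum = -6
Change 2: A[3] -6 -> 17, delta = 23, sum = 17
Change 3: A[1] -16 -> 50, delta = 66, sum = 83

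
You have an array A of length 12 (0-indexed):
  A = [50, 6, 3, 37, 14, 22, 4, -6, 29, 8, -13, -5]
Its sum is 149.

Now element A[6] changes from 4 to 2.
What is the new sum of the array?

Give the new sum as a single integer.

Answer: 147

Derivation:
Old value at index 6: 4
New value at index 6: 2
Delta = 2 - 4 = -2
New sum = old_sum + delta = 149 + (-2) = 147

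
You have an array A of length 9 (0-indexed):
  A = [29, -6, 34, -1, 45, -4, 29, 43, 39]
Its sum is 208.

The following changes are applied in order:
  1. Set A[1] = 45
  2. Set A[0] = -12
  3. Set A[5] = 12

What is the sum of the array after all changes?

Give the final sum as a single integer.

Initial sum: 208
Change 1: A[1] -6 -> 45, delta = 51, sum = 259
Change 2: A[0] 29 -> -12, delta = -41, sum = 218
Change 3: A[5] -4 -> 12, delta = 16, sum = 234

Answer: 234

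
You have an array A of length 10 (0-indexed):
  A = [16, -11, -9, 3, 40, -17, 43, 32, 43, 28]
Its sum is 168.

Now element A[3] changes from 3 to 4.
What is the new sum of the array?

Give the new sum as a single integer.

Answer: 169

Derivation:
Old value at index 3: 3
New value at index 3: 4
Delta = 4 - 3 = 1
New sum = old_sum + delta = 168 + (1) = 169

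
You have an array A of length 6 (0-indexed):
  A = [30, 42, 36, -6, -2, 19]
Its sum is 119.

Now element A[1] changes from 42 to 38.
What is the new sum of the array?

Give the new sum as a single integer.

Old value at index 1: 42
New value at index 1: 38
Delta = 38 - 42 = -4
New sum = old_sum + delta = 119 + (-4) = 115

Answer: 115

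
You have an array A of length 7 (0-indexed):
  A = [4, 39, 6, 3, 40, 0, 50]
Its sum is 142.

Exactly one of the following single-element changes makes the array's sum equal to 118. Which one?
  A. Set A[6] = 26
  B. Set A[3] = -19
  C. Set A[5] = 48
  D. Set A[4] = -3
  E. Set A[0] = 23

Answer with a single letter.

Option A: A[6] 50->26, delta=-24, new_sum=142+(-24)=118 <-- matches target
Option B: A[3] 3->-19, delta=-22, new_sum=142+(-22)=120
Option C: A[5] 0->48, delta=48, new_sum=142+(48)=190
Option D: A[4] 40->-3, delta=-43, new_sum=142+(-43)=99
Option E: A[0] 4->23, delta=19, new_sum=142+(19)=161

Answer: A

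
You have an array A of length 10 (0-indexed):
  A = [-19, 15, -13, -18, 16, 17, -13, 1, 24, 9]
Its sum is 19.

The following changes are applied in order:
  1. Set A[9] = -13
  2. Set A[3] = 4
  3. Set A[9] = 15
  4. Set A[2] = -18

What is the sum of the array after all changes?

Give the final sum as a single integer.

Initial sum: 19
Change 1: A[9] 9 -> -13, delta = -22, sum = -3
Change 2: A[3] -18 -> 4, delta = 22, sum = 19
Change 3: A[9] -13 -> 15, delta = 28, sum = 47
Change 4: A[2] -13 -> -18, delta = -5, sum = 42

Answer: 42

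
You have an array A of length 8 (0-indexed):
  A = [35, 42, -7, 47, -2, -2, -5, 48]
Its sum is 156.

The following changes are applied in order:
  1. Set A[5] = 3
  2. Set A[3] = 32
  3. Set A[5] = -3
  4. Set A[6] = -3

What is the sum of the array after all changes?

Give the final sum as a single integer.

Initial sum: 156
Change 1: A[5] -2 -> 3, delta = 5, sum = 161
Change 2: A[3] 47 -> 32, delta = -15, sum = 146
Change 3: A[5] 3 -> -3, delta = -6, sum = 140
Change 4: A[6] -5 -> -3, delta = 2, sum = 142

Answer: 142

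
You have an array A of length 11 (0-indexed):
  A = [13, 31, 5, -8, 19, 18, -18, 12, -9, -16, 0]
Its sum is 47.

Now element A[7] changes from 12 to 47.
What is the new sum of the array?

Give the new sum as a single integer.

Old value at index 7: 12
New value at index 7: 47
Delta = 47 - 12 = 35
New sum = old_sum + delta = 47 + (35) = 82

Answer: 82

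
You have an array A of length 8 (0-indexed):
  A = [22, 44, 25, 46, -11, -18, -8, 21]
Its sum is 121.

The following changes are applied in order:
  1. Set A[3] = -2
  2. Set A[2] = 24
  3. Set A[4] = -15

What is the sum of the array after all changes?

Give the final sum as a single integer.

Answer: 68

Derivation:
Initial sum: 121
Change 1: A[3] 46 -> -2, delta = -48, sum = 73
Change 2: A[2] 25 -> 24, delta = -1, sum = 72
Change 3: A[4] -11 -> -15, delta = -4, sum = 68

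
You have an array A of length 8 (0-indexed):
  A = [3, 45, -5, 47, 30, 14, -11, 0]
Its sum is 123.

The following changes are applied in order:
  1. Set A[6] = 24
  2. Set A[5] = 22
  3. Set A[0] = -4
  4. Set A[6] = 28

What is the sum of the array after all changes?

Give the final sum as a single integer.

Answer: 163

Derivation:
Initial sum: 123
Change 1: A[6] -11 -> 24, delta = 35, sum = 158
Change 2: A[5] 14 -> 22, delta = 8, sum = 166
Change 3: A[0] 3 -> -4, delta = -7, sum = 159
Change 4: A[6] 24 -> 28, delta = 4, sum = 163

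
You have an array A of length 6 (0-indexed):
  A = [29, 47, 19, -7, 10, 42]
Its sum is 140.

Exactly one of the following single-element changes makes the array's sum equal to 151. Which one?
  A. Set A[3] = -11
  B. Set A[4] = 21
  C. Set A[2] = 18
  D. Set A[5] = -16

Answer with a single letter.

Answer: B

Derivation:
Option A: A[3] -7->-11, delta=-4, new_sum=140+(-4)=136
Option B: A[4] 10->21, delta=11, new_sum=140+(11)=151 <-- matches target
Option C: A[2] 19->18, delta=-1, new_sum=140+(-1)=139
Option D: A[5] 42->-16, delta=-58, new_sum=140+(-58)=82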